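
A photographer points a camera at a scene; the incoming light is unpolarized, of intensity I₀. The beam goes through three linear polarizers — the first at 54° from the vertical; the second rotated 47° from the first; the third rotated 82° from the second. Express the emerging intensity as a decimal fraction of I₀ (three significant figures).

≈ 0.00450 I₀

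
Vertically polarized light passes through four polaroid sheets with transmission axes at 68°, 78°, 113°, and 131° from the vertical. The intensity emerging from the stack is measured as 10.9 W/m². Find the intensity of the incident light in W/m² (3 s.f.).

By Malus's law, I₁ = I₀ cos²(68° − 0°) = I₀ cos²(68°) = 0.1403 I₀.
I₂ = I₁ cos²(78° − 68°) = 0.1403 I₀ · cos²(10°) = 0.1361 I₀.
I₃ = I₂ cos²(113° − 78°) = 0.1361 I₀ · cos²(35°) = 0.09132 I₀.
I₄ = I₃ cos²(131° − 113°) = 0.09132 I₀ · cos²(18°) = 0.0826 I₀.
So 10.9 W/m² = 0.0826 I₀, giving I₀ = 10.9/0.0826 = 132 W/m².

I₀ ≈ 132 W/m²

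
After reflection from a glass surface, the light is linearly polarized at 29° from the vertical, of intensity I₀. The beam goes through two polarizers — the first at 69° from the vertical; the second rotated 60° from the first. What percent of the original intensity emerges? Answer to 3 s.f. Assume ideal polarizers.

I₁ = I₀ cos²(69° − 29°) = I₀ cos²(40°) = 0.5868 I₀.
I₂ = I₁ cos²(60°) = 0.5868 · 0.25 I₀ = 0.1467 I₀.
That is 14.67% of the incident intensity.

≈ 14.7%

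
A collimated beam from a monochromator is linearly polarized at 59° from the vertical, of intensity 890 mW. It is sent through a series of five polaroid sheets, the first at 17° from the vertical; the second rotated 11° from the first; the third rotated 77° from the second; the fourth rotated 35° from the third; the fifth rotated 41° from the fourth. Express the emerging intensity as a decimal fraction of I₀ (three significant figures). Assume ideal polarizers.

I/I₀ ≈ 0.0103

By Malus's law, I₁ = 890 mW · cos²(42°) = 491.5 mW.
I₂ = I₁ · cos²(11°) = 491.5 · 0.9636 = 473.6 mW.
I₃ = I₂ · cos²(77°) = 473.6 · 0.0506 = 23.97 mW.
I₄ = I₃ · cos²(35°) = 23.97 · 0.671 = 16.08 mW.
I₅ = I₄ · cos²(41°) = 16.08 · 0.5696 = 9.16 mW.
Transmitted fraction = 0.01029.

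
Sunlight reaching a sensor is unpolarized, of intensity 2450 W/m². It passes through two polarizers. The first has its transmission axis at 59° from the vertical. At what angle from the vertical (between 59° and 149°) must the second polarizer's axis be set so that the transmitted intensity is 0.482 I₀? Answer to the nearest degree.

Unpolarized light through the first polarizer → I₁ = ½ I₀, now polarized at 59°.
Need I₂/I₀ = 0.482, so cos²(θ − 59°) = 0.482 / 0.5 = 0.964.
θ − 59° = arccos(√0.964) = 10.9°, giving θ ≈ 59 + 10.9 = 69.9°.

θ ≈ 70°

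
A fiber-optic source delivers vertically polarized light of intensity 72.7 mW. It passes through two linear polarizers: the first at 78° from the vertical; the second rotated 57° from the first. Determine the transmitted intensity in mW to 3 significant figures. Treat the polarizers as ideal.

I ≈ 0.932 mW

I₁ = 72.7 mW · cos²(78°) = 3.143 mW.
I₂ = I₁ · cos²(57°) = 3.143 · 0.2966 = 0.9322 mW.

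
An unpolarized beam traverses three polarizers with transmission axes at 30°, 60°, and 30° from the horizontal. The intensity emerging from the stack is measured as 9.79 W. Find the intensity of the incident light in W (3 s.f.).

I₀ ≈ 34.8 W

Unpolarized light through the first polarizer → I₁ = ½ I₀, now polarized at 30°.
I₂ = I₁ cos²(60° − 30°) = 0.5 I₀ · cos²(30°) = 0.375 I₀.
I₃ = I₂ cos²(30° − 60°) = 0.375 I₀ · cos²(30°) = 0.2813 I₀.
So 9.79 W = 0.2813 I₀, giving I₀ = 9.79/0.2813 = 34.81 W.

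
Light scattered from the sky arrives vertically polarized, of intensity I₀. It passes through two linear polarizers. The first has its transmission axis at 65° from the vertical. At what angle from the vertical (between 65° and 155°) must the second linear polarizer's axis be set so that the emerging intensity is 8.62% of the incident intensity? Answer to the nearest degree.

I₁ = I₀ cos²(65° − 0°) = I₀ cos²(65°) = 0.1786 I₀.
Need I₂/I₀ = 0.0862, so cos²(θ − 65°) = 0.0862 / 0.1786 = 0.4826.
θ − 65° = arccos(√0.4826) = 46.0°, giving θ ≈ 65 + 46.0 = 111.0°.

θ ≈ 111°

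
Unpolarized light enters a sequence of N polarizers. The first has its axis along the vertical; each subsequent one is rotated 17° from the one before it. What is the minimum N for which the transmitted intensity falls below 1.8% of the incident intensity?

N = 39

First polarizer halves the unpolarized light: factor 1/2.
Each further stage multiplies by cos²(17°) = 0.9145.
After N polarizers: T = 0.5·0.9145^(N−1). Require T < 0.018 ⇒ N−1 > ln(0.018/0.5)/ln(0.9145) = 37.20, so N−1 ≥ 38 and N = 39.
Check: N=39 gives T = 0.01676 < 0.018; N=38 gives T = 0.01833.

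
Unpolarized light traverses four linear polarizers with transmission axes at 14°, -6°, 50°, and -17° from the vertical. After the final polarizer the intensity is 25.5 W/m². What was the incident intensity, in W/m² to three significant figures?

I₀ ≈ 1210 W/m²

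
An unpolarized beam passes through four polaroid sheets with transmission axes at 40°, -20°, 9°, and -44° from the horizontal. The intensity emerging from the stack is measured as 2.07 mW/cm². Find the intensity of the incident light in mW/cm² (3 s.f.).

Unpolarized light through the first polarizer → I₁ = ½ I₀, now polarized at 40°.
I₂ = I₁ cos²(-20° − 40°) = 0.5 I₀ · cos²(60°) = 0.125 I₀.
I₃ = I₂ cos²(9° + 20°) = 0.125 I₀ · cos²(29°) = 0.09562 I₀.
I₄ = I₃ cos²(-44° − 9°) = 0.09562 I₀ · cos²(53°) = 0.03463 I₀.
So 2.07 mW/cm² = 0.03463 I₀, giving I₀ = 2.07/0.03463 = 59.77 mW/cm².

I₀ ≈ 59.8 mW/cm²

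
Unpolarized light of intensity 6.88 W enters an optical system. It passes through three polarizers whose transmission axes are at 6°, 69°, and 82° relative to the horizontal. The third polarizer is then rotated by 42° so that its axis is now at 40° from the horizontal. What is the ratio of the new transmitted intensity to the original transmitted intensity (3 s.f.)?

I_new/I_old ≈ 0.806

Before rotation:
Unpolarized light through the first polarizer → I₁ = ½ I₀, now polarized at 6°.
I₂ = I₁ cos²(69° − 6°) = 0.5 I₀ · cos²(63°) = 0.1031 I₀.
I₃ = I₂ cos²(82° − 69°) = 0.1031 I₀ · cos²(13°) = 0.09784 I₀.
After rotation:
Unpolarized light through the first polarizer → I₁ = ½ I₀, now polarized at 6°.
I₂ = I₁ cos²(69° − 6°) = 0.5 I₀ · cos²(63°) = 0.1031 I₀.
I₃ = I₂ cos²(40° − 69°) = 0.1031 I₀ · cos²(29°) = 0.07883 I₀.
Ratio = 0.07883 / 0.09784 = 0.8057.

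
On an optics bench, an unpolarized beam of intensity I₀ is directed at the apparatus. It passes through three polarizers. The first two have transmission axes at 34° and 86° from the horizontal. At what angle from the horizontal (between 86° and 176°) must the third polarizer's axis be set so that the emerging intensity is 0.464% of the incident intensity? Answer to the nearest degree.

θ ≈ 167°

Unpolarized light through the first polarizer → I₁ = ½ I₀, now polarized at 34°.
I₂ = I₁ cos²(86° − 34°) = 0.5 I₀ · cos²(52°) = 0.1895 I₀.
Need I₃/I₀ = 0.00464, so cos²(θ − 86°) = 0.00464 / 0.1895 = 0.02448.
θ − 86° = arccos(√0.02448) = 81.0°, giving θ ≈ 86 + 81.0 = 167.0°.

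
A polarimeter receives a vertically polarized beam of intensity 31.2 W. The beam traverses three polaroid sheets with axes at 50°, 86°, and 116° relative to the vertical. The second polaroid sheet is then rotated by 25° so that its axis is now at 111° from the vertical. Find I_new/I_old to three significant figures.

Before rotation:
I₁ = I₀ cos²(50° − 0°) = I₀ cos²(50°) = 0.4132 I₀.
I₂ = I₁ cos²(86° − 50°) = 0.4132 I₀ · cos²(36°) = 0.2704 I₀.
I₃ = I₂ cos²(116° − 86°) = 0.2704 I₀ · cos²(30°) = 0.2028 I₀.
After rotation:
I₁ = I₀ cos²(50° − 0°) = I₀ cos²(50°) = 0.4132 I₀.
I₂ = I₁ cos²(111° − 50°) = 0.4132 I₀ · cos²(61°) = 0.09711 I₀.
I₃ = I₂ cos²(116° − 111°) = 0.09711 I₀ · cos²(5°) = 0.09638 I₀.
Ratio = 0.09638 / 0.2028 = 0.4752.

I_new/I_old ≈ 0.475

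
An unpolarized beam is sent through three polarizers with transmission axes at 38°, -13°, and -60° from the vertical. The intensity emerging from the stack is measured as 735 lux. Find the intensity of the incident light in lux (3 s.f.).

I₀ ≈ 7980 lux

Unpolarized light through the first polarizer → I₁ = ½ I₀, now polarized at 38°.
I₂ = I₁ cos²(-13° − 38°) = 0.5 I₀ · cos²(51°) = 0.198 I₀.
I₃ = I₂ cos²(-60° + 13°) = 0.198 I₀ · cos²(47°) = 0.0921 I₀.
So 735 lux = 0.0921 I₀, giving I₀ = 735/0.0921 = 7980 lux.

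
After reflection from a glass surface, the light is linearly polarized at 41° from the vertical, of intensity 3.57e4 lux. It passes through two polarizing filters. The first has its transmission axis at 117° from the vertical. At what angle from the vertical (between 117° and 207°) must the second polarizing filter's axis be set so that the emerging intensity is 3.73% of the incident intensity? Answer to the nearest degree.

By Malus's law, I₁ = I₀ cos²(117° − 41°) = I₀ cos²(76°) = 0.05853 I₀.
Need I₂/I₀ = 0.0373, so cos²(θ − 117°) = 0.0373 / 0.05853 = 0.6373.
θ − 117° = arccos(√0.6373) = 37.0°, giving θ ≈ 117 + 37.0 = 154.0°.

θ ≈ 154°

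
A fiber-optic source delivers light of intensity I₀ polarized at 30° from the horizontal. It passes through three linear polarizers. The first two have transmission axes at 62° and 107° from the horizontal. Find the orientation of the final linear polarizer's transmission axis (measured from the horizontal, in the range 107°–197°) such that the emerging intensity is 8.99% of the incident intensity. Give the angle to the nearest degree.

By Malus's law, I₁ = I₀ cos²(62° − 30°) = I₀ cos²(32°) = 0.7192 I₀.
I₂ = I₁ cos²(107° − 62°) = 0.7192 I₀ · cos²(45°) = 0.3596 I₀.
Need I₃/I₀ = 0.0899, so cos²(θ − 107°) = 0.0899 / 0.3596 = 0.25.
θ − 107° = arccos(√0.25) = 60.0°, giving θ ≈ 107 + 60.0 = 167.0°.

θ ≈ 167°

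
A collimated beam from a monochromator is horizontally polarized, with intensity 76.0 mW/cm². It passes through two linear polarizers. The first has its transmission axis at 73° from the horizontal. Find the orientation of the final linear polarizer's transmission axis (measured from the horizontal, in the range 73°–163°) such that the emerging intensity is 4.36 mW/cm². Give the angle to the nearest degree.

I₁ = I₀ cos²(73° − 0°) = I₀ cos²(73°) = 0.08548 I₀.
Target fraction: 4.36 / 76.0 mW/cm² = 0.05737 of I₀.
Need I₂/I₀ = 0.05737, so cos²(θ − 73°) = 0.05737 / 0.08548 = 0.6711.
θ − 73° = arccos(√0.6711) = 35.0°, giving θ ≈ 73 + 35.0 = 108.0°.

θ ≈ 108°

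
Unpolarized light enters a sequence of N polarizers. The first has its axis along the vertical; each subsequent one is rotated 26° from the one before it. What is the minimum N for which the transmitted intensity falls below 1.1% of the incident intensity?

First polarizer halves the unpolarized light: factor 1/2.
Each further stage multiplies by cos²(26°) = 0.8078.
After N polarizers: T = 0.5·0.8078^(N−1). Require T < 0.011 ⇒ N−1 > ln(0.011/0.5)/ln(0.8078) = 17.89, so N−1 ≥ 18 and N = 19.
Check: N=19 gives T = 0.01073 < 0.011; N=18 gives T = 0.01329.

N = 19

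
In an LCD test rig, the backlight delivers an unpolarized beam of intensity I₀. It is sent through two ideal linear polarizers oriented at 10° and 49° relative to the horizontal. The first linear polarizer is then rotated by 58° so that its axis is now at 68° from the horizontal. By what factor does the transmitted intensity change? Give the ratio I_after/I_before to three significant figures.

Before rotation:
Unpolarized light through the first polarizer → I₁ = ½ I₀, now polarized at 10°.
I₂ = I₁ cos²(49° − 10°) = 0.5 I₀ · cos²(39°) = 0.302 I₀.
After rotation:
Unpolarized light through the first polarizer → I₁ = ½ I₀, now polarized at 68°.
I₂ = I₁ cos²(49° − 68°) = 0.5 I₀ · cos²(19°) = 0.447 I₀.
Ratio = 0.447 / 0.302 = 1.48.

I_new/I_old ≈ 1.48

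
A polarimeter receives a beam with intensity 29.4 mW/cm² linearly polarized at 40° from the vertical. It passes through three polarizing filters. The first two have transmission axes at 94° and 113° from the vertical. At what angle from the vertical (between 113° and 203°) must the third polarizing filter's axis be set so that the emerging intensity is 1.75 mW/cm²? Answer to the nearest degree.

θ ≈ 177°

By Malus's law, I₁ = I₀ cos²(94° − 40°) = I₀ cos²(54°) = 0.3455 I₀.
I₂ = I₁ cos²(113° − 94°) = 0.3455 I₀ · cos²(19°) = 0.3089 I₀.
Target fraction: 1.75 / 29.4 mW/cm² = 0.05952 of I₀.
Need I₃/I₀ = 0.05952, so cos²(θ − 113°) = 0.05952 / 0.3089 = 0.1927.
θ − 113° = arccos(√0.1927) = 64.0°, giving θ ≈ 113 + 64.0 = 177.0°.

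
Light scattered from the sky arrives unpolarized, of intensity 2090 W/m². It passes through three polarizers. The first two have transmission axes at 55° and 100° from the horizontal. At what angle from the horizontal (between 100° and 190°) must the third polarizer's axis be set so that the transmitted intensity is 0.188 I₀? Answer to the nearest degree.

θ ≈ 130°

Unpolarized light through the first polarizer → I₁ = ½ I₀, now polarized at 55°.
I₂ = I₁ cos²(100° − 55°) = 0.5 I₀ · cos²(45°) = 0.25 I₀.
Need I₃/I₀ = 0.188, so cos²(θ − 100°) = 0.188 / 0.25 = 0.752.
θ − 100° = arccos(√0.752) = 29.9°, giving θ ≈ 100 + 29.9 = 129.9°.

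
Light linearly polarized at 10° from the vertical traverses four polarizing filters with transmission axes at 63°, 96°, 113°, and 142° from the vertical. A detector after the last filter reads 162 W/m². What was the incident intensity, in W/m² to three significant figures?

By Malus's law, I₁ = I₀ cos²(63° − 10°) = I₀ cos²(53°) = 0.3622 I₀.
I₂ = I₁ cos²(96° − 63°) = 0.3622 I₀ · cos²(33°) = 0.2547 I₀.
I₃ = I₂ cos²(113° − 96°) = 0.2547 I₀ · cos²(17°) = 0.233 I₀.
I₄ = I₃ cos²(142° − 113°) = 0.233 I₀ · cos²(29°) = 0.1782 I₀.
So 162 W/m² = 0.1782 I₀, giving I₀ = 162/0.1782 = 909 W/m².

I₀ ≈ 909 W/m²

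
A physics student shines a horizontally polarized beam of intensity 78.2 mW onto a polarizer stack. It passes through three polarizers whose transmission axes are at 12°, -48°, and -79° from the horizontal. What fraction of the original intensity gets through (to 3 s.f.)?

I/I₀ ≈ 0.176

I₁ = 78.2 mW · cos²(12°) = 74.82 mW.
I₂ = I₁ · cos²(60°) = 74.82 · 0.25 = 18.7 mW.
I₃ = I₂ · cos²(31°) = 18.7 · 0.7347 = 13.74 mW.
Transmitted fraction = 0.1757.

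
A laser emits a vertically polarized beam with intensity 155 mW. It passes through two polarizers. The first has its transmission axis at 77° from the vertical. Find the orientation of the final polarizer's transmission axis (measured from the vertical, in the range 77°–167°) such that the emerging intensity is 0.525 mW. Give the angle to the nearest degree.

θ ≈ 152°

I₁ = I₀ cos²(77° − 0°) = I₀ cos²(77°) = 0.0506 I₀.
Target fraction: 0.525 / 155 mW = 0.003387 of I₀.
Need I₂/I₀ = 0.003387, so cos²(θ − 77°) = 0.003387 / 0.0506 = 0.06693.
θ − 77° = arccos(√0.06693) = 75.0°, giving θ ≈ 77 + 75.0 = 152.0°.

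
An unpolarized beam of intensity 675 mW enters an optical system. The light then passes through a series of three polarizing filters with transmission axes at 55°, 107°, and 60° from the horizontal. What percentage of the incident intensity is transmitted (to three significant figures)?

≈ 8.81%

Unpolarized light through the first polarizer → I₁ = 675 mW/2 = 337.5 mW, polarized at 55°.
I₂ = I₁ · cos²(52°) = 337.5 · 0.379 = 127.9 mW.
I₃ = I₂ · cos²(47°) = 127.9 · 0.4651 = 59.5 mW.
That is 8.815% of the incident intensity.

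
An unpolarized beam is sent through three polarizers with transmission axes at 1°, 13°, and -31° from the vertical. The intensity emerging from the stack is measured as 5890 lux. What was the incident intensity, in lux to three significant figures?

Unpolarized light through the first polarizer → I₁ = ½ I₀, now polarized at 1°.
I₂ = I₁ cos²(13° − 1°) = 0.5 I₀ · cos²(12°) = 0.4784 I₀.
I₃ = I₂ cos²(-31° − 13°) = 0.4784 I₀ · cos²(44°) = 0.2475 I₀.
So 5890 lux = 0.2475 I₀, giving I₀ = 5890/0.2475 = 2.379e+04 lux.

I₀ ≈ 2.38e4 lux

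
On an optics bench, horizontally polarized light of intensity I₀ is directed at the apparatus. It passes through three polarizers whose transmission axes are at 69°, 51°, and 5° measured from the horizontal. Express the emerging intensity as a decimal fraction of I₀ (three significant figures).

I₁ = I₀ cos²(69° − 0°) = I₀ cos²(69°) = 0.1284 I₀.
I₂ = I₁ cos²(51° − 69°) = 0.1284 I₀ · cos²(18°) = 0.1162 I₀.
I₃ = I₂ cos²(5° − 51°) = 0.1162 I₀ · cos²(46°) = 0.05605 I₀.
Transmitted fraction = 0.05605.

≈ 0.0561 I₀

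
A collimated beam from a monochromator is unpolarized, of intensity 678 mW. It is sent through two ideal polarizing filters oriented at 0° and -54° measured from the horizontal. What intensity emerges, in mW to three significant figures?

I ≈ 117 mW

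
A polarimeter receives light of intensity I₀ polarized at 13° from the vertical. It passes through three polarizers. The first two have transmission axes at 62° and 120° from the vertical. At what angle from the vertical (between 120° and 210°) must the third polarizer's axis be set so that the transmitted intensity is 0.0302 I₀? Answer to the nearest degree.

I₁ = I₀ cos²(62° − 13°) = I₀ cos²(49°) = 0.4304 I₀.
I₂ = I₁ cos²(120° − 62°) = 0.4304 I₀ · cos²(58°) = 0.1209 I₀.
Need I₃/I₀ = 0.0302, so cos²(θ − 120°) = 0.0302 / 0.1209 = 0.2499.
θ − 120° = arccos(√0.2499) = 60.0°, giving θ ≈ 120 + 60.0 = 180.0°.

θ ≈ 180°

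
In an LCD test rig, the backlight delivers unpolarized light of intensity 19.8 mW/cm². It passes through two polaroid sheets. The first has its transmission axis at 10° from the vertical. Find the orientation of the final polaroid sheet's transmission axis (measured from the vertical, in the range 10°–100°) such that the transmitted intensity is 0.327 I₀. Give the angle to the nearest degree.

θ ≈ 46°

Unpolarized light through the first polarizer → I₁ = ½ I₀, now polarized at 10°.
Need I₂/I₀ = 0.327, so cos²(θ − 10°) = 0.327 / 0.5 = 0.654.
θ − 10° = arccos(√0.654) = 36.0°, giving θ ≈ 10 + 36.0 = 46.0°.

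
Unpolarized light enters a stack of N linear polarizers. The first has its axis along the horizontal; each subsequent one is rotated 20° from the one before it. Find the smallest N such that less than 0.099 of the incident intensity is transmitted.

N = 15

First polarizer halves the unpolarized light: factor 1/2.
Each further stage multiplies by cos²(20°) = 0.883.
After N polarizers: T = 0.5·0.883^(N−1). Require T < 0.099 ⇒ N−1 > ln(0.099/0.5)/ln(0.883) = 13.02, so N−1 ≥ 14 and N = 15.
Check: N=15 gives T = 0.08761 < 0.099; N=14 gives T = 0.09922.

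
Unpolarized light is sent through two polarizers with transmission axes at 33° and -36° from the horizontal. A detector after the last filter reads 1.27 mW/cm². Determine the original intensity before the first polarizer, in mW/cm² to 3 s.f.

Unpolarized light through the first polarizer → I₁ = ½ I₀, now polarized at 33°.
I₂ = I₁ cos²(-36° − 33°) = 0.5 I₀ · cos²(69°) = 0.06421 I₀.
So 1.27 mW/cm² = 0.06421 I₀, giving I₀ = 1.27/0.06421 = 19.78 mW/cm².

I₀ ≈ 19.8 mW/cm²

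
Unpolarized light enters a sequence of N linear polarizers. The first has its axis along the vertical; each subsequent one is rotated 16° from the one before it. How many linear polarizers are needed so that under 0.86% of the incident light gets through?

N = 53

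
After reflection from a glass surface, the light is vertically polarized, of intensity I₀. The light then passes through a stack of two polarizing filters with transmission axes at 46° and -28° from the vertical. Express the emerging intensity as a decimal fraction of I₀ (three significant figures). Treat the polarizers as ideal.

≈ 0.0367 I₀

I₁ = I₀ cos²(46° − 0°) = I₀ cos²(46°) = 0.4826 I₀.
I₂ = I₁ cos²(-28° − 46°) = 0.4826 I₀ · cos²(74°) = 0.03666 I₀.
Transmitted fraction = 0.03666.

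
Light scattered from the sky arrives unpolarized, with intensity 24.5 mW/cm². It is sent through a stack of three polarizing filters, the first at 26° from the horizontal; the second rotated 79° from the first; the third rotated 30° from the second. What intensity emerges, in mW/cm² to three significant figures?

Unpolarized light through the first polarizer → I₁ = 24.5 mW/cm²/2 = 12.25 mW/cm², polarized at 26°.
I₂ = I₁ · cos²(79°) = 12.25 · 0.03641 = 0.446 mW/cm².
I₃ = I₂ · cos²(30°) = 0.446 · 0.75 = 0.3345 mW/cm².

I ≈ 0.334 mW/cm²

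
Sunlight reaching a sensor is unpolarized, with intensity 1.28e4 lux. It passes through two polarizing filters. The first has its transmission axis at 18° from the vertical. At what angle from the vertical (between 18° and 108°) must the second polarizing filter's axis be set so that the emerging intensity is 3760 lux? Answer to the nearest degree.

θ ≈ 58°

Unpolarized light through the first polarizer → I₁ = ½ I₀, now polarized at 18°.
Target fraction: 3760 / 1.28e4 lux = 0.2938 of I₀.
Need I₂/I₀ = 0.2938, so cos²(θ − 18°) = 0.2938 / 0.5 = 0.5875.
θ − 18° = arccos(√0.5875) = 40.0°, giving θ ≈ 18 + 40.0 = 58.0°.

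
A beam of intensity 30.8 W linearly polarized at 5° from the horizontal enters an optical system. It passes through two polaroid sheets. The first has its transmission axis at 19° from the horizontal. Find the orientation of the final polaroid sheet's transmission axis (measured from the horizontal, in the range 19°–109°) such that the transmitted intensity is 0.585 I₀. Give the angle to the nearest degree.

θ ≈ 57°

By Malus's law, I₁ = I₀ cos²(19° − 5°) = I₀ cos²(14°) = 0.9415 I₀.
Need I₂/I₀ = 0.585, so cos²(θ − 19°) = 0.585 / 0.9415 = 0.6214.
θ − 19° = arccos(√0.6214) = 38.0°, giving θ ≈ 19 + 38.0 = 57.0°.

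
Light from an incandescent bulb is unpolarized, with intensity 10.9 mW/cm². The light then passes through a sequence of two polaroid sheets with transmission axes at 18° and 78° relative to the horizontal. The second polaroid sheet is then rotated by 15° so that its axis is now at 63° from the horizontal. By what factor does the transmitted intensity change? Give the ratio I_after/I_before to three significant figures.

I_new/I_old ≈ 2.00

Before rotation:
Unpolarized light through the first polarizer → I₁ = ½ I₀, now polarized at 18°.
I₂ = I₁ cos²(78° − 18°) = 0.5 I₀ · cos²(60°) = 0.125 I₀.
After rotation:
Unpolarized light through the first polarizer → I₁ = ½ I₀, now polarized at 18°.
I₂ = I₁ cos²(63° − 18°) = 0.5 I₀ · cos²(45°) = 0.25 I₀.
Ratio = 0.25 / 0.125 = 2.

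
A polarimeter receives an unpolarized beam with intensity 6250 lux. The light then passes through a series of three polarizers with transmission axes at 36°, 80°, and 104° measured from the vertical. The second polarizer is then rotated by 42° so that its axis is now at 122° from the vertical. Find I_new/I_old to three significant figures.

I_new/I_old ≈ 0.0102

Before rotation:
Unpolarized light through the first polarizer → I₁ = ½ I₀, now polarized at 36°.
I₂ = I₁ cos²(80° − 36°) = 0.5 I₀ · cos²(44°) = 0.2587 I₀.
I₃ = I₂ cos²(104° − 80°) = 0.2587 I₀ · cos²(24°) = 0.2159 I₀.
After rotation:
Unpolarized light through the first polarizer → I₁ = ½ I₀, now polarized at 36°.
I₂ = I₁ cos²(122° − 36°) = 0.5 I₀ · cos²(86°) = 0.002433 I₀.
I₃ = I₂ cos²(104° − 122°) = 0.002433 I₀ · cos²(18°) = 0.002201 I₀.
Ratio = 0.002201 / 0.2159 = 0.01019.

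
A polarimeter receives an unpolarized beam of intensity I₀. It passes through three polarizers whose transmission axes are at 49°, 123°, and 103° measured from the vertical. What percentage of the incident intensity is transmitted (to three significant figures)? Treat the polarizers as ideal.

≈ 3.35%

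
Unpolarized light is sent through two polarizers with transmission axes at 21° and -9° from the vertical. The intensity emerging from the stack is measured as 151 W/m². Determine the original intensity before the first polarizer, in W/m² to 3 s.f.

I₀ ≈ 403 W/m²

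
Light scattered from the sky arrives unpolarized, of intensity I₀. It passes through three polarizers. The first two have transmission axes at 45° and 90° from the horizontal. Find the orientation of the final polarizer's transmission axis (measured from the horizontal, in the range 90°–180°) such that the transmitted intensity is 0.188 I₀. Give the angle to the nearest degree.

θ ≈ 120°

Unpolarized light through the first polarizer → I₁ = ½ I₀, now polarized at 45°.
I₂ = I₁ cos²(90° − 45°) = 0.5 I₀ · cos²(45°) = 0.25 I₀.
Need I₃/I₀ = 0.188, so cos²(θ − 90°) = 0.188 / 0.25 = 0.752.
θ − 90° = arccos(√0.752) = 29.9°, giving θ ≈ 90 + 29.9 = 119.9°.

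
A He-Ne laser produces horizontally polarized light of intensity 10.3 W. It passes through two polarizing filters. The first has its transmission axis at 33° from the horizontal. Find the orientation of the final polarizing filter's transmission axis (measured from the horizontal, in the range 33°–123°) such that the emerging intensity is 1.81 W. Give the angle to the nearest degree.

I₁ = I₀ cos²(33° − 0°) = I₀ cos²(33°) = 0.7034 I₀.
Target fraction: 1.81 / 10.3 W = 0.1757 of I₀.
Need I₂/I₀ = 0.1757, so cos²(θ − 33°) = 0.1757 / 0.7034 = 0.2498.
θ − 33° = arccos(√0.2498) = 60.0°, giving θ ≈ 33 + 60.0 = 93.0°.

θ ≈ 93°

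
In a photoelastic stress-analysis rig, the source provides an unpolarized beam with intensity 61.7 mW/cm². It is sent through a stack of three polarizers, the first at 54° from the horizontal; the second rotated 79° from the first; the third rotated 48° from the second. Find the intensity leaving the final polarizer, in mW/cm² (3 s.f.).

Unpolarized light through the first polarizer → I₁ = 61.7 mW/cm²/2 = 30.85 mW/cm², polarized at 54°.
I₂ = I₁ · cos²(79°) = 30.85 · 0.03641 = 1.123 mW/cm².
I₃ = I₂ · cos²(48°) = 1.123 · 0.4477 = 0.5029 mW/cm².

I ≈ 0.503 mW/cm²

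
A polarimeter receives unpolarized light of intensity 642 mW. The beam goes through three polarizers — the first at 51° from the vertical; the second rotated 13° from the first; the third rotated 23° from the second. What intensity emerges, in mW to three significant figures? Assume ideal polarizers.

I ≈ 258 mW

Unpolarized light through the first polarizer → I₁ = 642 mW/2 = 321 mW, polarized at 51°.
I₂ = I₁ · cos²(13°) = 321 · 0.9494 = 304.8 mW.
I₃ = I₂ · cos²(23°) = 304.8 · 0.8473 = 258.2 mW.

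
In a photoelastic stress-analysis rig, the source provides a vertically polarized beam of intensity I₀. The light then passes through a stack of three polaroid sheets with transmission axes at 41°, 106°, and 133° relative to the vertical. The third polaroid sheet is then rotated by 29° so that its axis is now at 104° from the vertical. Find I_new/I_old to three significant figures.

Before rotation:
By Malus's law, I₁ = I₀ cos²(41° − 0°) = I₀ cos²(41°) = 0.5696 I₀.
I₂ = I₁ cos²(106° − 41°) = 0.5696 I₀ · cos²(65°) = 0.1017 I₀.
I₃ = I₂ cos²(133° − 106°) = 0.1017 I₀ · cos²(27°) = 0.08076 I₀.
After rotation:
I₁ = I₀ cos²(41° − 0°) = I₀ cos²(41°) = 0.5696 I₀.
I₂ = I₁ cos²(106° − 41°) = 0.5696 I₀ · cos²(65°) = 0.1017 I₀.
I₃ = I₂ cos²(104° − 106°) = 0.1017 I₀ · cos²(2°) = 0.1016 I₀.
Ratio = 0.1016 / 0.08076 = 1.258.

I_new/I_old ≈ 1.26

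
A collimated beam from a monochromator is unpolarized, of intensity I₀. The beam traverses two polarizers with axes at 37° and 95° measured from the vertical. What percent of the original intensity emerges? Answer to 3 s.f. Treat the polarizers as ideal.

Unpolarized light through the first polarizer → I₁ = ½ I₀, now polarized at 37°.
I₂ = I₁ cos²(95° − 37°) = 0.5 I₀ · cos²(58°) = 0.1404 I₀.
That is 14.04% of the incident intensity.

≈ 14.0%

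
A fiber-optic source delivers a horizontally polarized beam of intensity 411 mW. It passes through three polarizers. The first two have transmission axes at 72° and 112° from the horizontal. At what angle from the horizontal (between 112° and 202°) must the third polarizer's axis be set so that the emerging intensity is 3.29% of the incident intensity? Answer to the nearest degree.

θ ≈ 152°

I₁ = I₀ cos²(72° − 0°) = I₀ cos²(72°) = 0.09549 I₀.
I₂ = I₁ cos²(112° − 72°) = 0.09549 I₀ · cos²(40°) = 0.05604 I₀.
Need I₃/I₀ = 0.0329, so cos²(θ − 112°) = 0.0329 / 0.05604 = 0.5871.
θ − 112° = arccos(√0.5871) = 40.0°, giving θ ≈ 112 + 40.0 = 152.0°.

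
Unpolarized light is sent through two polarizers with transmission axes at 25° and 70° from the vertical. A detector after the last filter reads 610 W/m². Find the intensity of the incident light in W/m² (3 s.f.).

I₀ ≈ 2440 W/m²

Unpolarized light through the first polarizer → I₁ = ½ I₀, now polarized at 25°.
I₂ = I₁ cos²(70° − 25°) = 0.5 I₀ · cos²(45°) = 0.25 I₀.
So 610 W/m² = 0.25 I₀, giving I₀ = 610/0.25 = 2440 W/m².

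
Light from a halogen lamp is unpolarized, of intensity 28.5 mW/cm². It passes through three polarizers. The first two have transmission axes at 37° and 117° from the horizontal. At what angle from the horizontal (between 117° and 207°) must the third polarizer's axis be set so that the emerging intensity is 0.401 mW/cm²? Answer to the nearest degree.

Unpolarized light through the first polarizer → I₁ = ½ I₀, now polarized at 37°.
I₂ = I₁ cos²(117° − 37°) = 0.5 I₀ · cos²(80°) = 0.01508 I₀.
Target fraction: 0.401 / 28.5 mW/cm² = 0.01407 of I₀.
Need I₃/I₀ = 0.01407, so cos²(θ − 117°) = 0.01407 / 0.01508 = 0.9332.
θ − 117° = arccos(√0.9332) = 15.0°, giving θ ≈ 117 + 15.0 = 132.0°.

θ ≈ 132°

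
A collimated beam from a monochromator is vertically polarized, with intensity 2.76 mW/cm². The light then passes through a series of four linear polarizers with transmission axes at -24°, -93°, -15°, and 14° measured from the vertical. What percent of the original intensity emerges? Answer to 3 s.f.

I₁ = 2.76 mW/cm² · cos²(24°) = 2.303 mW/cm².
I₂ = I₁ · cos²(69°) = 2.303 · 0.1284 = 0.2958 mW/cm².
I₃ = I₂ · cos²(78°) = 0.2958 · 0.04323 = 0.01279 mW/cm².
I₄ = I₃ · cos²(29°) = 0.01279 · 0.765 = 0.009782 mW/cm².
That is 0.3544% of the incident intensity.

≈ 0.354%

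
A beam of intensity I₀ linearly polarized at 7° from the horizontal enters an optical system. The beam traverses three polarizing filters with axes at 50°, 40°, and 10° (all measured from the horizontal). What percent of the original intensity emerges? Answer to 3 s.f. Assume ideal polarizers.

≈ 38.9%

I₁ = I₀ cos²(50° − 7°) = I₀ cos²(43°) = 0.5349 I₀.
I₂ = I₁ cos²(40° − 50°) = 0.5349 I₀ · cos²(10°) = 0.5187 I₀.
I₃ = I₂ cos²(10° − 40°) = 0.5187 I₀ · cos²(30°) = 0.3891 I₀.
That is 38.91% of the incident intensity.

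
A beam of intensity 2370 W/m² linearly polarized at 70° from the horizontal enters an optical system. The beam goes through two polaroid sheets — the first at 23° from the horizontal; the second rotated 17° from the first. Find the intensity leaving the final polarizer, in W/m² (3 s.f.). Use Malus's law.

I ≈ 1010 W/m²

By Malus's law, I₁ = 2370 W/m² · cos²(47°) = 1102 W/m².
I₂ = I₁ · cos²(17°) = 1102 · 0.9145 = 1008 W/m².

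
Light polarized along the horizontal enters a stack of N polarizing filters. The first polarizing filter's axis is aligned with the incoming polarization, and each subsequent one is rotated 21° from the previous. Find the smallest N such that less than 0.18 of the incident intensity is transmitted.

First polarizer is aligned with the polarization: full transmission.
Each further stage multiplies by cos²(21°) = 0.8716.
After N polarizers: T = 0.8716^(N−1). Require T < 0.18 ⇒ N−1 > ln(0.18)/ln(0.8716) = 12.48, so N−1 ≥ 13 and N = 14.
Check: N=14 gives T = 0.1675 < 0.18; N=13 gives T = 0.1922.

N = 14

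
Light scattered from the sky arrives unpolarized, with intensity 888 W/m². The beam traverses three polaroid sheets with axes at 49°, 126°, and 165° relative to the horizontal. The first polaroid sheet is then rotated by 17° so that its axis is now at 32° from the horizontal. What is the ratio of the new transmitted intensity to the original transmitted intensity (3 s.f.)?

I_new/I_old ≈ 0.0962

Before rotation:
Unpolarized light through the first polarizer → I₁ = ½ I₀, now polarized at 49°.
I₂ = I₁ cos²(126° − 49°) = 0.5 I₀ · cos²(77°) = 0.0253 I₀.
I₃ = I₂ cos²(165° − 126°) = 0.0253 I₀ · cos²(39°) = 0.01528 I₀.
After rotation:
Unpolarized light through the first polarizer → I₁ = ½ I₀, now polarized at 32°.
Angle between axes 1 and 2: 86°. I₂ = 0.5 I₀ · cos²(86°) = 0.002433 I₀.
I₃ = I₂ cos²(165° − 126°) = 0.002433 I₀ · cos²(39°) = 0.001469 I₀.
Ratio = 0.001469 / 0.01528 = 0.09616.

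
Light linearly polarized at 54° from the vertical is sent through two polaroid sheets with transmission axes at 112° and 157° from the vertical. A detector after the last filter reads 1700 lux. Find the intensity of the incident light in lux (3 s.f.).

I₀ ≈ 1.21e4 lux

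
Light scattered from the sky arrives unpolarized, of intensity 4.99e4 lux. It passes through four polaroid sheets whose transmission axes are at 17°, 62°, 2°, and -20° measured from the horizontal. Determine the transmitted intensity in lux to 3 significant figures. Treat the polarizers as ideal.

I ≈ 2680 lux

Unpolarized light through the first polarizer → I₁ = 4.99e4 lux/2 = 2.495e+04 lux, polarized at 17°.
I₂ = I₁ · cos²(45°) = 2.495e+04 · 0.5 = 1.248e+04 lux.
I₃ = I₂ · cos²(60°) = 1.248e+04 · 0.25 = 3119 lux.
I₄ = I₃ · cos²(22°) = 3119 · 0.8597 = 2681 lux.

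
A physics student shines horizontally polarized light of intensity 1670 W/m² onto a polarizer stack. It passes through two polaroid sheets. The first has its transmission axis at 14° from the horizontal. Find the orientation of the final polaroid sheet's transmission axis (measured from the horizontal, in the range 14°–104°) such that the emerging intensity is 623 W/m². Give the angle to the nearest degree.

θ ≈ 65°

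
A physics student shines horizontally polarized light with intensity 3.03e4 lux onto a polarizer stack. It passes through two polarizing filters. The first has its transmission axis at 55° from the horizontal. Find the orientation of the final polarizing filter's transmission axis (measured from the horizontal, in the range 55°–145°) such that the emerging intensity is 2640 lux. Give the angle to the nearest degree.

θ ≈ 114°

By Malus's law, I₁ = I₀ cos²(55° − 0°) = I₀ cos²(55°) = 0.329 I₀.
Target fraction: 2640 / 3.03e4 lux = 0.08713 of I₀.
Need I₂/I₀ = 0.08713, so cos²(θ − 55°) = 0.08713 / 0.329 = 0.2648.
θ − 55° = arccos(√0.2648) = 59.0°, giving θ ≈ 55 + 59.0 = 114.0°.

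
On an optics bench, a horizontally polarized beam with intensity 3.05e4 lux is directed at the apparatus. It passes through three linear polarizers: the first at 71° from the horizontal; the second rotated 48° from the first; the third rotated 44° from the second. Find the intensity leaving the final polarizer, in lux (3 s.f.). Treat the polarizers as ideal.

I₁ = 3.05e4 lux · cos²(71°) = 3233 lux.
I₂ = I₁ · cos²(48°) = 3233 · 0.4477 = 1447 lux.
I₃ = I₂ · cos²(44°) = 1447 · 0.5174 = 749 lux.

I ≈ 749 lux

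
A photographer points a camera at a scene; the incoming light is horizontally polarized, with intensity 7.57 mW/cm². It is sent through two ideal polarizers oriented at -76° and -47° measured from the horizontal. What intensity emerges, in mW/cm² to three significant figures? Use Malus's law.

I ≈ 0.339 mW/cm²

By Malus's law, I₁ = 7.57 mW/cm² · cos²(76°) = 0.443 mW/cm².
I₂ = I₁ · cos²(29°) = 0.443 · 0.765 = 0.3389 mW/cm².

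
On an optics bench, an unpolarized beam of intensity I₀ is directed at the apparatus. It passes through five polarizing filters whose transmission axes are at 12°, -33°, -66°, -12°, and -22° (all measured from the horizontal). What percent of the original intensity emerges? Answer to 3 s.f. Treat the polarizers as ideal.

≈ 5.89%

Unpolarized light through the first polarizer → I₁ = ½ I₀, now polarized at 12°.
I₂ = I₁ cos²(-33° − 12°) = 0.5 I₀ · cos²(45°) = 0.25 I₀.
I₃ = I₂ cos²(-66° + 33°) = 0.25 I₀ · cos²(33°) = 0.1758 I₀.
I₄ = I₃ cos²(-12° + 66°) = 0.1758 I₀ · cos²(54°) = 0.06075 I₀.
I₅ = I₄ cos²(-22° + 12°) = 0.06075 I₀ · cos²(10°) = 0.05892 I₀.
That is 5.892% of the incident intensity.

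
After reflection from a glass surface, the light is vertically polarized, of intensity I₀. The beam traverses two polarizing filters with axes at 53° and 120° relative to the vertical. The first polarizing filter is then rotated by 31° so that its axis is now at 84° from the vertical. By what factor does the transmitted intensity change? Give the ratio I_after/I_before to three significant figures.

I_new/I_old ≈ 0.129

Before rotation:
I₁ = I₀ cos²(53° − 0°) = I₀ cos²(53°) = 0.3622 I₀.
I₂ = I₁ cos²(120° − 53°) = 0.3622 I₀ · cos²(67°) = 0.05529 I₀.
After rotation:
I₁ = I₀ cos²(84° − 0°) = I₀ cos²(84°) = 0.01093 I₀.
I₂ = I₁ cos²(120° − 84°) = 0.01093 I₀ · cos²(36°) = 0.007151 I₀.
Ratio = 0.007151 / 0.05529 = 0.1293.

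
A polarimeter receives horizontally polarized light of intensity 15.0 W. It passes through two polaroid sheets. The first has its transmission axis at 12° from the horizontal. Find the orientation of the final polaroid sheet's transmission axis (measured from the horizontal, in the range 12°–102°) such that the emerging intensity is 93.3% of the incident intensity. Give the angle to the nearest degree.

θ ≈ 21°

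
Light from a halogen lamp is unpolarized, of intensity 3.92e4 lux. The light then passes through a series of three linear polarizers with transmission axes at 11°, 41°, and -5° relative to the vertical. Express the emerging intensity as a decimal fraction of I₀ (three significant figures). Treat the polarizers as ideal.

Unpolarized light through the first polarizer → I₁ = 3.92e4 lux/2 = 1.96e+04 lux, polarized at 11°.
I₂ = I₁ · cos²(30°) = 1.96e+04 · 0.75 = 1.47e+04 lux.
I₃ = I₂ · cos²(46°) = 1.47e+04 · 0.4826 = 7093 lux.
Transmitted fraction = 0.181.

I/I₀ ≈ 0.181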